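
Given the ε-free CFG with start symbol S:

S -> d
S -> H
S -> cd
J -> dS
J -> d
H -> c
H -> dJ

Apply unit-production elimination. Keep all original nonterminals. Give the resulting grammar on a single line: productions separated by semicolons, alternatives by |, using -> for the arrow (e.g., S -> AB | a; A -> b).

Unit productions: S->H.
Unit pairs (A ⇒* B via units): (S,H).
S: inherits non-unit rules of {H, S} → c | cd | d | dJ.
H: inherits non-unit rules of {H} → c | dJ.
J: inherits non-unit rules of {J} → d | dS.

S -> c | d | cd | dJ; H -> c | dJ; J -> d | dS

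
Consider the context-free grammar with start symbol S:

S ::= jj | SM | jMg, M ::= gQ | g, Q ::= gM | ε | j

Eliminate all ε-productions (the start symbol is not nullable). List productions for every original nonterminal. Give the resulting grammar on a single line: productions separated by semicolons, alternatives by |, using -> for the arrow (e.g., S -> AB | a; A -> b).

Nullable set: {Q}.
M -> gQ: Q nullable, giving g | gQ.
Drop Q -> ε.
Unchanged (no nullable symbols): S -> SM; S -> jMg; S -> jj; M -> g; Q -> gM; Q -> j.

S -> SM | jj | jMg; M -> g | gQ; Q -> j | gM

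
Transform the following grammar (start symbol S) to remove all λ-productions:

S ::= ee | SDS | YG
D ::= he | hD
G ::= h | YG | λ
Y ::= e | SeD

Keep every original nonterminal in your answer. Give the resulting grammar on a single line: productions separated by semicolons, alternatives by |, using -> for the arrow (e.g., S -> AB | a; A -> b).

Nullable set: {G}.
S -> YG: G nullable, giving Y | YG.
Drop G -> λ.
G -> YG: G nullable, giving Y | YG.
Unchanged (no nullable symbols): S -> SDS; S -> ee; D -> hD; D -> he; G -> h; Y -> SeD; Y -> e.

S -> Y | YG | ee | SDS; D -> hD | he; G -> Y | h | YG; Y -> e | SeD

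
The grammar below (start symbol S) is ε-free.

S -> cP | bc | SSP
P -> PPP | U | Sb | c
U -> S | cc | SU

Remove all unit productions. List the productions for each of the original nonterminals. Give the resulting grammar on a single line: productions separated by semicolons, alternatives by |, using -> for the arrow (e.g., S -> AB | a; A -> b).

Unit productions: P->U, U->S.
Unit pairs (A ⇒* B via units): (P,S), (P,U), (U,S).
S: inherits non-unit rules of {S} → SSP | bc | cP.
P: inherits non-unit rules of {P, S, U} → PPP | SSP | SU | Sb | bc | c | cP | cc.
U: inherits non-unit rules of {S, U} → SSP | SU | bc | cP | cc.

S -> bc | cP | SSP; P -> c | SU | Sb | bc | cP | cc | PPP | SSP; U -> SU | bc | cP | cc | SSP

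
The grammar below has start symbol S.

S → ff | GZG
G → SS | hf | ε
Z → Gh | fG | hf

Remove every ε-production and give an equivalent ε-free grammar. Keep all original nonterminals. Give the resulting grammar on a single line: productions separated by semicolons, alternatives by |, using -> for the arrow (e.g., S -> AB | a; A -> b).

Nullable set: {G}.
S -> GZG: G, G nullable, giving GZ | GZG | Z | ZG.
Drop G -> ε.
Z -> Gh: G nullable, giving Gh | h.
Z -> fG: G nullable, giving f | fG.
Unchanged (no nullable symbols): S -> ff; G -> SS; G -> hf; Z -> hf.

S -> Z | GZ | ZG | ff | GZG; G -> SS | hf; Z -> f | h | Gh | fG | hf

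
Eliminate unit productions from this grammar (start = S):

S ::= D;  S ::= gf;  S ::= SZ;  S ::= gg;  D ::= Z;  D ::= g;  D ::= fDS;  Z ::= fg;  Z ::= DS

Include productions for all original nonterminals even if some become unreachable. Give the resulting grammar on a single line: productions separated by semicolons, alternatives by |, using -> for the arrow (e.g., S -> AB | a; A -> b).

Unit productions: D->Z, S->D.
Unit pairs (A ⇒* B via units): (D,Z), (S,D), (S,Z).
S: inherits non-unit rules of {D, S, Z} → DS | SZ | fDS | fg | g | gf | gg.
D: inherits non-unit rules of {D, Z} → DS | fDS | fg | g.
Z: inherits non-unit rules of {Z} → DS | fg.

S -> g | DS | SZ | fg | gf | gg | fDS; D -> g | DS | fg | fDS; Z -> DS | fg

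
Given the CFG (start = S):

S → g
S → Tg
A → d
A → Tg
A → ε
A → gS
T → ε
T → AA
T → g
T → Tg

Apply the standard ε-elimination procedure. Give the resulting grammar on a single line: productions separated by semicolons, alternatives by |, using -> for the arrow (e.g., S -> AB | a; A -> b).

Nullable set: {A, T}.
S -> Tg: T nullable, giving Tg | g.
Drop A -> ε.
A -> Tg: T nullable, giving Tg | g.
Drop T -> ε.
T -> AA: A, A nullable, giving A | AA.
T -> Tg: T nullable, giving Tg | g.
Unchanged (no nullable symbols): S -> g; A -> d; A -> gS; T -> g.

S -> g | Tg; A -> d | g | Tg | gS; T -> A | g | AA | Tg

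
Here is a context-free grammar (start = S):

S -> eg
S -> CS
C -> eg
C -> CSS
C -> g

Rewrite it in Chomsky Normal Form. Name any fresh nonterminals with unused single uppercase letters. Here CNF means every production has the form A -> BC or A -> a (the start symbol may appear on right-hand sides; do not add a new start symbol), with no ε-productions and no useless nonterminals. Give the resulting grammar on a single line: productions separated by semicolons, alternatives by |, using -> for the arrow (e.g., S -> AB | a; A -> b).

S -> AB | CS; A -> e; B -> g; C -> g | AB | CD; D -> SS

No ε-productions.
No unit productions to eliminate.
TERM: introduce A -> e, B -> g and substitute in every rule of length ≥2.
BIN: C -> CSS becomes C -> CD, D -> SS.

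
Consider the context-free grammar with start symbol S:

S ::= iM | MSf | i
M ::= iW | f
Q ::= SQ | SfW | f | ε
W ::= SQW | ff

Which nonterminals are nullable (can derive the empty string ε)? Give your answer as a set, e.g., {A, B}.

Directly nullable (have an ε-rule): {Q}.
Not nullable: M, S, W — each has a terminal in every rule's right-hand side or depends on a non-nullable symbol.

{Q}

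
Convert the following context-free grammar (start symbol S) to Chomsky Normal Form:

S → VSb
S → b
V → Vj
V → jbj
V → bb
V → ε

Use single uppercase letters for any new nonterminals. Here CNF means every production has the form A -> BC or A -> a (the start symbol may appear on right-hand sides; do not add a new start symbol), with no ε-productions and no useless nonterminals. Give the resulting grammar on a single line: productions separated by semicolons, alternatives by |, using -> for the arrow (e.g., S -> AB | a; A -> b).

S -> b | SA | VC; A -> b; B -> j; C -> SA; D -> AB; V -> j | AA | BD | VB

Nullable: {V}; after ε-elimination: S -> b | Sb | VSb; V -> j | Vj | bb | jbj.
No unit productions to eliminate.
TERM: introduce A -> b, B -> j and substitute in every rule of length ≥2.
BIN: S -> VSA becomes S -> VC, C -> SA; V -> BAB becomes V -> BD, D -> AB.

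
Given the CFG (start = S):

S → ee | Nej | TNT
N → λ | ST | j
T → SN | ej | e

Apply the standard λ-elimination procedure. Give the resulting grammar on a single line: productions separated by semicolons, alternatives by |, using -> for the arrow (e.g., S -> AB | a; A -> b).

Nullable set: {N}.
S -> Nej: N nullable, giving Nej | ej.
S -> TNT: N nullable, giving TNT | TT.
Drop N -> λ.
T -> SN: N nullable, giving S | SN.
Unchanged (no nullable symbols): S -> ee; N -> ST; N -> j; T -> e; T -> ej.

S -> TT | ee | ej | Nej | TNT; N -> j | ST; T -> S | e | SN | ej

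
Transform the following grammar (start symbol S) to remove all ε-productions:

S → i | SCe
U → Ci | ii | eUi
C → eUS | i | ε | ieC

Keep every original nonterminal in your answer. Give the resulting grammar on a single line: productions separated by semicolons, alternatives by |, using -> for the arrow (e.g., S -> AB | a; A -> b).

Nullable set: {C}.
S -> SCe: C nullable, giving SCe | Se.
Drop C -> ε.
C -> ieC: C nullable, giving ie | ieC.
U -> Ci: C nullable, giving Ci | i.
Unchanged (no nullable symbols): S -> i; C -> eUS; C -> i; U -> eUi; U -> ii.

S -> i | Se | SCe; C -> i | ie | eUS | ieC; U -> i | Ci | ii | eUi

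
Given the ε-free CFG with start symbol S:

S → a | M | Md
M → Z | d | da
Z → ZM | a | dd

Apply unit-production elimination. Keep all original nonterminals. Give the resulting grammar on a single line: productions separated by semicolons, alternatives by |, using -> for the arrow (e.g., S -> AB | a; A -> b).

Unit productions: M->Z, S->M.
Unit pairs (A ⇒* B via units): (M,Z), (S,M), (S,Z).
S: inherits non-unit rules of {M, S, Z} → Md | ZM | a | d | da | dd.
M: inherits non-unit rules of {M, Z} → ZM | a | d | da | dd.
Z: inherits non-unit rules of {Z} → ZM | a | dd.

S -> a | d | Md | ZM | da | dd; M -> a | d | ZM | da | dd; Z -> a | ZM | dd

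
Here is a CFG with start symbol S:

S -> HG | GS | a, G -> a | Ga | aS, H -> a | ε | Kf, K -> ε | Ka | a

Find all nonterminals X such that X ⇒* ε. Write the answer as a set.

{H, K}

Directly nullable (have an ε-rule): {H, K}.
Not nullable: G, S — each has a terminal in every rule's right-hand side or depends on a non-nullable symbol.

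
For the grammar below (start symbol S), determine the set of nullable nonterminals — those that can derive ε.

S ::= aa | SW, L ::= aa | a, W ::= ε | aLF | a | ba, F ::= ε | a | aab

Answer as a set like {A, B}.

{F, W}

Directly nullable (have an ε-rule): {F, W}.
Not nullable: L, S — each has a terminal in every rule's right-hand side or depends on a non-nullable symbol.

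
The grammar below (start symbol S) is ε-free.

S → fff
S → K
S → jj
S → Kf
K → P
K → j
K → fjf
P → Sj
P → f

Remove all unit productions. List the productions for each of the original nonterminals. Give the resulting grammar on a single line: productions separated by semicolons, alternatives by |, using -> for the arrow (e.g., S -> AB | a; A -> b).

S -> f | j | Kf | Sj | jj | fff | fjf; K -> f | j | Sj | fjf; P -> f | Sj

Unit productions: K->P, S->K.
Unit pairs (A ⇒* B via units): (K,P), (S,K), (S,P).
S: inherits non-unit rules of {K, P, S} → Kf | Sj | f | fff | fjf | j | jj.
K: inherits non-unit rules of {K, P} → Sj | f | fjf | j.
P: inherits non-unit rules of {P} → Sj | f.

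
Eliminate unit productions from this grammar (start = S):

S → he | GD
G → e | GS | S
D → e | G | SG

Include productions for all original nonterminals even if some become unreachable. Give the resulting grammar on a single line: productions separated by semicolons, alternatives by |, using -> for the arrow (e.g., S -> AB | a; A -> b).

S -> GD | he; D -> e | GD | GS | SG | he; G -> e | GD | GS | he

Unit productions: D->G, G->S.
Unit pairs (A ⇒* B via units): (D,G), (D,S), (G,S).
S: inherits non-unit rules of {S} → GD | he.
D: inherits non-unit rules of {D, G, S} → GD | GS | SG | e | he.
G: inherits non-unit rules of {G, S} → GD | GS | e | he.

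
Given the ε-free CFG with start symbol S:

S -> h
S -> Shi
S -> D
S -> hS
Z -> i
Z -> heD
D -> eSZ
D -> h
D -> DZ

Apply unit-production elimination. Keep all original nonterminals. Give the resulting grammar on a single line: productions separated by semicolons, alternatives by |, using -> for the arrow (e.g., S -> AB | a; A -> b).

S -> h | DZ | hS | Shi | eSZ; D -> h | DZ | eSZ; Z -> i | heD

Unit productions: S->D.
Unit pairs (A ⇒* B via units): (S,D).
S: inherits non-unit rules of {D, S} → DZ | Shi | eSZ | h | hS.
D: inherits non-unit rules of {D} → DZ | eSZ | h.
Z: inherits non-unit rules of {Z} → heD | i.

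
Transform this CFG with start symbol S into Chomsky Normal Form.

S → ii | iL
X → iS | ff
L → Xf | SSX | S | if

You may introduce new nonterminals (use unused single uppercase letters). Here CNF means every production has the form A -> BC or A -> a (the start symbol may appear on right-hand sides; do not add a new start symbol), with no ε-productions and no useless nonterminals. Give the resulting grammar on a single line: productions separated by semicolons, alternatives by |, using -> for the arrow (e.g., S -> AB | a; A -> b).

S -> BB | BL; A -> f; B -> i; C -> SX; L -> BA | BB | BL | SC | XA; X -> AA | BS

No ε-productions.
After unit-elimination: S -> iL | ii; L -> Xf | iL | if | ii | SSX; X -> ff | iS.
TERM: introduce A -> f, B -> i and substitute in every rule of length ≥2.
BIN: L -> SSX becomes L -> SC, C -> SX.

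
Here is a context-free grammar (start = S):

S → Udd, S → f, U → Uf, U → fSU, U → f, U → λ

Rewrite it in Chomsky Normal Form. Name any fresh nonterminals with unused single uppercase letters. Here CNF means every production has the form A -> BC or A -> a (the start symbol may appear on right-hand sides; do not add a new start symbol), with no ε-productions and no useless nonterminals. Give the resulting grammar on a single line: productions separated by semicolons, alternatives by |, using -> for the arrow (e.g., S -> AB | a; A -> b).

S -> f | AA | UC; A -> d; B -> f; C -> AA; D -> SU; U -> f | BD | BS | UB

Nullable: {U}; after ε-elimination: S -> f | dd | Udd; U -> f | Uf | fS | fSU.
No unit productions to eliminate.
TERM: introduce A -> d, B -> f and substitute in every rule of length ≥2.
BIN: S -> UAA becomes S -> UC, C -> AA; U -> BSU becomes U -> BD, D -> SU.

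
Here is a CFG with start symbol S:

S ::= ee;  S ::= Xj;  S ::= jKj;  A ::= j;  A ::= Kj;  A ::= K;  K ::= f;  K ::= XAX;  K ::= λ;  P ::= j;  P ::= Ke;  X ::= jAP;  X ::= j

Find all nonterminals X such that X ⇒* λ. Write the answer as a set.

{A, K}

Directly nullable (have an ε-rule): {K}.
A is nullable via A -> K (every symbol on the right is already known nullable).
Not nullable: P, S, X — each has a terminal in every rule's right-hand side or depends on a non-nullable symbol.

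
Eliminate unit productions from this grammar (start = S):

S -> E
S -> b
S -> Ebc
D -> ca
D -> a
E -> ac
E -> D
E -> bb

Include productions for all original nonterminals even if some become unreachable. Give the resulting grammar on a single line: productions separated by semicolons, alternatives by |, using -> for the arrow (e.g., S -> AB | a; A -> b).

S -> a | b | ac | bb | ca | Ebc; D -> a | ca; E -> a | ac | bb | ca

Unit productions: E->D, S->E.
Unit pairs (A ⇒* B via units): (E,D), (S,D), (S,E).
S: inherits non-unit rules of {D, E, S} → Ebc | a | ac | b | bb | ca.
D: inherits non-unit rules of {D} → a | ca.
E: inherits non-unit rules of {D, E} → a | ac | bb | ca.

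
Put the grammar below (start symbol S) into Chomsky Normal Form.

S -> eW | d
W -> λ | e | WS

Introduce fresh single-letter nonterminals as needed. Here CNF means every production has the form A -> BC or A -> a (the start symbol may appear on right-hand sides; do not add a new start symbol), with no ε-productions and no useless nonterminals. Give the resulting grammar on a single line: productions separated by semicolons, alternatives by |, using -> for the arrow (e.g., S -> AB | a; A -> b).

S -> d | e | AW; A -> e; W -> d | e | AW | WS

Nullable: {W}; after ε-elimination: S -> d | e | eW; W -> S | e | WS.
After unit-elimination: S -> d | e | eW; W -> d | e | WS | eW.
TERM: introduce A -> e and substitute in every rule of length ≥2.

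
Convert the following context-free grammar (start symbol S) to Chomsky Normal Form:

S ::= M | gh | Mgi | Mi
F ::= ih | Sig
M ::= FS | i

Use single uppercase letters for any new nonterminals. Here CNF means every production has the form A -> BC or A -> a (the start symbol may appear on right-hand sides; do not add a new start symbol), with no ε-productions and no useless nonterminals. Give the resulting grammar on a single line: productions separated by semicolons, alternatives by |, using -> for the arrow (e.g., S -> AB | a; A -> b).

S -> i | BC | FS | MA | ME; A -> i; B -> g; C -> h; D -> AB; E -> BA; F -> AC | SD; M -> i | FS

No ε-productions.
After unit-elimination: S -> i | FS | Mi | gh | Mgi; F -> ih | Sig; M -> i | FS.
TERM: introduce B -> g, C -> h, A -> i and substitute in every rule of length ≥2.
BIN: F -> SAB becomes F -> SD, D -> AB; S -> MBA becomes S -> ME, E -> BA.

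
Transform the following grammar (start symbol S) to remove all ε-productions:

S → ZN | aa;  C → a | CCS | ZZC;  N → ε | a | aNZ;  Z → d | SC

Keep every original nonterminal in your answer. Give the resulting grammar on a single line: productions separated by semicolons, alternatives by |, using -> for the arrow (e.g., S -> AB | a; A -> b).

S -> Z | ZN | aa; C -> a | CCS | ZZC; N -> a | aZ | aNZ; Z -> d | SC

Nullable set: {N}.
S -> ZN: N nullable, giving Z | ZN.
Drop N -> ε.
N -> aNZ: N nullable, giving aNZ | aZ.
Unchanged (no nullable symbols): S -> aa; C -> CCS; C -> ZZC; C -> a; N -> a; Z -> SC; Z -> d.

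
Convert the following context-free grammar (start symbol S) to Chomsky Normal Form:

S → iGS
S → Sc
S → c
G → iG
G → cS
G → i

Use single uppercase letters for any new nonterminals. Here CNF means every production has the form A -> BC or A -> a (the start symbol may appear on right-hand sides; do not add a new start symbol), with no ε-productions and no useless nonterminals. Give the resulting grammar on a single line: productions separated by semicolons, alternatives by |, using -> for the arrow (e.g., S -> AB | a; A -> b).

No ε-productions.
No unit productions to eliminate.
TERM: introduce A -> c, B -> i and substitute in every rule of length ≥2.
BIN: S -> BGS becomes S -> BC, C -> GS.

S -> c | BC | SA; A -> c; B -> i; C -> GS; G -> i | AS | BG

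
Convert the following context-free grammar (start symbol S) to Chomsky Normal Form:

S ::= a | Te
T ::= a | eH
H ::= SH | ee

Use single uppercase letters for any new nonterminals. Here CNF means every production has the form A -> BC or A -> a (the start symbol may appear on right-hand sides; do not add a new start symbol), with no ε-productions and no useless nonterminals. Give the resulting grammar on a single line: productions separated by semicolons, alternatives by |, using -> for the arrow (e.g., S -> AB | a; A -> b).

S -> a | TA; A -> e; H -> AA | SH; T -> a | AH

No ε-productions.
No unit productions to eliminate.
TERM: introduce A -> e and substitute in every rule of length ≥2.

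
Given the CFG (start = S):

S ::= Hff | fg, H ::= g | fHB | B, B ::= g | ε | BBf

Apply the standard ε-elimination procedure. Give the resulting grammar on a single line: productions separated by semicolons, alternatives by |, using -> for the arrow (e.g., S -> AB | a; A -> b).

S -> ff | fg | Hff; B -> f | g | Bf | BBf; H -> B | f | g | fB | fH | fHB

Nullable set: {B, H}.
S -> Hff: H nullable, giving Hff | ff.
Drop B -> ε.
B -> BBf: B, B nullable, giving BBf | Bf | f.
H -> B: B nullable, giving B.
H -> fHB: H, B nullable, giving f | fB | fH | fHB.
Unchanged (no nullable symbols): S -> fg; B -> g; H -> g.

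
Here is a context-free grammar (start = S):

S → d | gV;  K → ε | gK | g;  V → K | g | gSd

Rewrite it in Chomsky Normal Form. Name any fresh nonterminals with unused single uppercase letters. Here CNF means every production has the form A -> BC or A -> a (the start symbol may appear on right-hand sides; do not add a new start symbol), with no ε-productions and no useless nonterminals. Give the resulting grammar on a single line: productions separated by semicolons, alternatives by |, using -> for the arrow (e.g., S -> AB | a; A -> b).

S -> d | g | AV; A -> g; B -> d; C -> SB; K -> g | AK; V -> g | AC | AK

Nullable: {K, V}; after ε-elimination: S -> d | g | gV; K -> g | gK; V -> K | g | gSd.
After unit-elimination: S -> d | g | gV; K -> g | gK; V -> g | gK | gSd.
TERM: introduce B -> d, A -> g and substitute in every rule of length ≥2.
BIN: V -> ASB becomes V -> AC, C -> SB.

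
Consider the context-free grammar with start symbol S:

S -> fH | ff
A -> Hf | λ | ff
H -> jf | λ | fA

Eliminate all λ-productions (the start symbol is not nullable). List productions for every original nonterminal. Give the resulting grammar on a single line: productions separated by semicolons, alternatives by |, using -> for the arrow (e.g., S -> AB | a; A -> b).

Nullable set: {A, H}.
S -> fH: H nullable, giving f | fH.
Drop A -> λ.
A -> Hf: H nullable, giving Hf | f.
Drop H -> λ.
H -> fA: A nullable, giving f | fA.
Unchanged (no nullable symbols): S -> ff; A -> ff; H -> jf.

S -> f | fH | ff; A -> f | Hf | ff; H -> f | fA | jf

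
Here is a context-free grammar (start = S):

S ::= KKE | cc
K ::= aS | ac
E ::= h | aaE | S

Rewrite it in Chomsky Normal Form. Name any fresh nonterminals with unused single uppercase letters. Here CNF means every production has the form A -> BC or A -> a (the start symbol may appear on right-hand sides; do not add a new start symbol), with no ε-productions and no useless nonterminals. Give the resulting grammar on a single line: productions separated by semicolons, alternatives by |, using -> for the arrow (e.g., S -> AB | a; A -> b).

No ε-productions.
After unit-elimination: S -> cc | KKE; E -> h | cc | KKE | aaE; K -> aS | ac.
TERM: introduce A -> a, B -> c and substitute in every rule of length ≥2.
BIN: E -> AAE becomes E -> AC, C -> AE; E -> KKE becomes E -> KD, D -> KE; S -> KKE becomes S -> KF, F -> KE.

S -> BB | KF; A -> a; B -> c; C -> AE; D -> KE; E -> h | AC | BB | KD; F -> KE; K -> AB | AS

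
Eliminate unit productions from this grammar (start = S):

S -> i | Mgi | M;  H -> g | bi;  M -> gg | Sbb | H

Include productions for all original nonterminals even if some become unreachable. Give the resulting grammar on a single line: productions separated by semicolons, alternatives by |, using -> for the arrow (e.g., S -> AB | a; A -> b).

Unit productions: M->H, S->M.
Unit pairs (A ⇒* B via units): (M,H), (S,H), (S,M).
S: inherits non-unit rules of {H, M, S} → Mgi | Sbb | bi | g | gg | i.
H: inherits non-unit rules of {H} → bi | g.
M: inherits non-unit rules of {H, M} → Sbb | bi | g | gg.

S -> g | i | bi | gg | Mgi | Sbb; H -> g | bi; M -> g | bi | gg | Sbb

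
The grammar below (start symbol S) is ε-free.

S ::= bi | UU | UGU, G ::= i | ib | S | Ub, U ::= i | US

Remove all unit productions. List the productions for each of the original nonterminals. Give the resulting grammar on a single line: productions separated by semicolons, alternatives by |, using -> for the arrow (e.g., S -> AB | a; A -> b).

S -> UU | bi | UGU; G -> i | UU | Ub | bi | ib | UGU; U -> i | US

Unit productions: G->S.
Unit pairs (A ⇒* B via units): (G,S).
S: inherits non-unit rules of {S} → UGU | UU | bi.
G: inherits non-unit rules of {G, S} → UGU | UU | Ub | bi | i | ib.
U: inherits non-unit rules of {U} → US | i.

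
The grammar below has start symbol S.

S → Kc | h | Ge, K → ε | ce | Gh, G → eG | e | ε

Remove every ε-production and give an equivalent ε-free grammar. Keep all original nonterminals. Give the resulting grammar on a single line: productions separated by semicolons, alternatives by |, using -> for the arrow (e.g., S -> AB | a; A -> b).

S -> c | e | h | Ge | Kc; G -> e | eG; K -> h | Gh | ce

Nullable set: {G, K}.
S -> Ge: G nullable, giving Ge | e.
S -> Kc: K nullable, giving Kc | c.
Drop G -> ε.
G -> eG: G nullable, giving e | eG.
Drop K -> ε.
K -> Gh: G nullable, giving Gh | h.
Unchanged (no nullable symbols): S -> h; G -> e; K -> ce.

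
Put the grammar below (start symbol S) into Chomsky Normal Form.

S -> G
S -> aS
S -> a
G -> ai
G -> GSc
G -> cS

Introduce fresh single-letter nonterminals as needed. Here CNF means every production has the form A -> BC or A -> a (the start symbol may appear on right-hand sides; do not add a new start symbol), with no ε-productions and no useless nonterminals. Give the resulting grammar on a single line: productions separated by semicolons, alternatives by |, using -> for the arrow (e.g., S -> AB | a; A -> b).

S -> a | AS | BC | BS | GE; A -> c; B -> a; C -> i; D -> SA; E -> SA; G -> AS | BC | GD

No ε-productions.
After unit-elimination: S -> a | aS | ai | cS | GSc; G -> ai | cS | GSc.
TERM: introduce B -> a, A -> c, C -> i and substitute in every rule of length ≥2.
BIN: G -> GSA becomes G -> GD, D -> SA; S -> GSA becomes S -> GE, E -> SA.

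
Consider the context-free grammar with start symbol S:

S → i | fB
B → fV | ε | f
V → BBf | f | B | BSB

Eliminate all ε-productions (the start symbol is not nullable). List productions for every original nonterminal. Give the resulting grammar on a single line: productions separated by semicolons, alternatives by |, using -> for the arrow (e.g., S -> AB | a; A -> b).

S -> f | i | fB; B -> f | fV; V -> B | S | f | BS | Bf | SB | BBf | BSB

Nullable set: {B, V}.
S -> fB: B nullable, giving f | fB.
Drop B -> ε.
B -> fV: V nullable, giving f | fV.
V -> B: B nullable, giving B.
V -> BBf: B, B nullable, giving BBf | Bf | f.
V -> BSB: B, B nullable, giving BS | BSB | S | SB.
Unchanged (no nullable symbols): S -> i; B -> f; V -> f.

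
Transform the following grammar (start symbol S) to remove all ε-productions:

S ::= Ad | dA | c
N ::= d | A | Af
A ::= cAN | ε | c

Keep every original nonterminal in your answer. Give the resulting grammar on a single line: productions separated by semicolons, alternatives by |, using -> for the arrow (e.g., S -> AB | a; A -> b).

S -> c | d | Ad | dA; A -> c | cA | cN | cAN; N -> A | d | f | Af

Nullable set: {A, N}.
S -> Ad: A nullable, giving Ad | d.
S -> dA: A nullable, giving d | dA.
Drop A -> ε.
A -> cAN: A, N nullable, giving c | cA | cAN | cN.
N -> A: A nullable, giving A.
N -> Af: A nullable, giving Af | f.
Unchanged (no nullable symbols): S -> c; A -> c; N -> d.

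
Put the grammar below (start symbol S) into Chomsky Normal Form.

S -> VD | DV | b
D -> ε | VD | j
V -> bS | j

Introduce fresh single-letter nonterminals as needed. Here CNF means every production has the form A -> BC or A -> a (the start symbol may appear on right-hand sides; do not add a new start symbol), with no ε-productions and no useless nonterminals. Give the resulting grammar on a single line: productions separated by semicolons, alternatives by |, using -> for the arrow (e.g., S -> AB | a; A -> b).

Nullable: {D}; after ε-elimination: S -> V | b | DV | VD; D -> V | j | VD; V -> j | bS.
After unit-elimination: S -> b | j | DV | VD | bS; D -> j | VD | bS; V -> j | bS.
TERM: introduce A -> b and substitute in every rule of length ≥2.

S -> b | j | AS | DV | VD; A -> b; D -> j | AS | VD; V -> j | AS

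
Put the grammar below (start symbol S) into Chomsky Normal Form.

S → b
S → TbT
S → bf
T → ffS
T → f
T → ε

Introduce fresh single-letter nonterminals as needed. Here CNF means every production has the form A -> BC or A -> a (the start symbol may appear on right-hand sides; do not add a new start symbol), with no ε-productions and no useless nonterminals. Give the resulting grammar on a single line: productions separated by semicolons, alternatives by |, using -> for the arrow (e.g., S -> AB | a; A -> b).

Nullable: {T}; after ε-elimination: S -> b | Tb | bT | bf | TbT; T -> f | ffS.
No unit productions to eliminate.
TERM: introduce A -> b, B -> f and substitute in every rule of length ≥2.
BIN: S -> TAT becomes S -> TC, C -> AT; T -> BBS becomes T -> BD, D -> BS.

S -> b | AB | AT | TA | TC; A -> b; B -> f; C -> AT; D -> BS; T -> f | BD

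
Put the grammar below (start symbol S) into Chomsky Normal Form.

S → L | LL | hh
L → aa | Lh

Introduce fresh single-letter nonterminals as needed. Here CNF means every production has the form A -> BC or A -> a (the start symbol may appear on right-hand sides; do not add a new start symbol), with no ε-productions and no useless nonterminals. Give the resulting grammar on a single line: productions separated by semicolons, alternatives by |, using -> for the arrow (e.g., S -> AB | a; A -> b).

S -> AA | BB | LA | LL; A -> h; B -> a; L -> BB | LA

No ε-productions.
After unit-elimination: S -> LL | Lh | aa | hh; L -> Lh | aa.
TERM: introduce B -> a, A -> h and substitute in every rule of length ≥2.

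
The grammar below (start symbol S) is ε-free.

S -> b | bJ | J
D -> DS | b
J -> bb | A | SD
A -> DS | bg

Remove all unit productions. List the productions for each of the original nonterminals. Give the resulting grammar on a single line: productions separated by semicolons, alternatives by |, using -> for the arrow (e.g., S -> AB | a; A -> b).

Unit productions: J->A, S->J.
Unit pairs (A ⇒* B via units): (J,A), (S,A), (S,J).
S: inherits non-unit rules of {A, J, S} → DS | SD | b | bJ | bb | bg.
A: inherits non-unit rules of {A} → DS | bg.
D: inherits non-unit rules of {D} → DS | b.
J: inherits non-unit rules of {A, J} → DS | SD | bb | bg.

S -> b | DS | SD | bJ | bb | bg; A -> DS | bg; D -> b | DS; J -> DS | SD | bb | bg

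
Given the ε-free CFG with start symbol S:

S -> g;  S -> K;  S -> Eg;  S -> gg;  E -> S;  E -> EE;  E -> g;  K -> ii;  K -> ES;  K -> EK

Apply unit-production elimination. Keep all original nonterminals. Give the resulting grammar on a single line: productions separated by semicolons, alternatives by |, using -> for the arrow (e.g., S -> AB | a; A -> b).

Unit productions: E->S, S->K.
Unit pairs (A ⇒* B via units): (E,K), (E,S), (S,K).
S: inherits non-unit rules of {K, S} → EK | ES | Eg | g | gg | ii.
E: inherits non-unit rules of {E, K, S} → EE | EK | ES | Eg | g | gg | ii.
K: inherits non-unit rules of {K} → EK | ES | ii.

S -> g | EK | ES | Eg | gg | ii; E -> g | EE | EK | ES | Eg | gg | ii; K -> EK | ES | ii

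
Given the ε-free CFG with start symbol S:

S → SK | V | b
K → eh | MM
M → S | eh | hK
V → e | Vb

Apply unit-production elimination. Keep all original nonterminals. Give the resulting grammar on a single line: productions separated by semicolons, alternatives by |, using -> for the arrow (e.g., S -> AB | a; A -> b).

S -> b | e | SK | Vb; K -> MM | eh; M -> b | e | SK | Vb | eh | hK; V -> e | Vb

Unit productions: M->S, S->V.
Unit pairs (A ⇒* B via units): (M,S), (M,V), (S,V).
S: inherits non-unit rules of {S, V} → SK | Vb | b | e.
K: inherits non-unit rules of {K} → MM | eh.
M: inherits non-unit rules of {M, S, V} → SK | Vb | b | e | eh | hK.
V: inherits non-unit rules of {V} → Vb | e.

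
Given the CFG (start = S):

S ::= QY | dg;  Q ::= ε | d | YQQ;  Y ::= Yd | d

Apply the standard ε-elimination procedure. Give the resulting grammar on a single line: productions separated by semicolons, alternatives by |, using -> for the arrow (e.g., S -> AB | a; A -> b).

S -> Y | QY | dg; Q -> Y | d | YQ | YQQ; Y -> d | Yd

Nullable set: {Q}.
S -> QY: Q nullable, giving QY | Y.
Drop Q -> ε.
Q -> YQQ: Q, Q nullable, giving Y | YQ | YQQ.
Unchanged (no nullable symbols): S -> dg; Q -> d; Y -> Yd; Y -> d.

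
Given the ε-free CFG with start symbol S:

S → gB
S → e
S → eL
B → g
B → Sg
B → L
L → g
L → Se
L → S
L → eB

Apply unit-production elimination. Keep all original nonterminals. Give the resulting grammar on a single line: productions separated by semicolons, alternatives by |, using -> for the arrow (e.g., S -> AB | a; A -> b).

Unit productions: B->L, L->S.
Unit pairs (A ⇒* B via units): (B,L), (B,S), (L,S).
S: inherits non-unit rules of {S} → e | eL | gB.
B: inherits non-unit rules of {B, L, S} → Se | Sg | e | eB | eL | g | gB.
L: inherits non-unit rules of {L, S} → Se | e | eB | eL | g | gB.

S -> e | eL | gB; B -> e | g | Se | Sg | eB | eL | gB; L -> e | g | Se | eB | eL | gB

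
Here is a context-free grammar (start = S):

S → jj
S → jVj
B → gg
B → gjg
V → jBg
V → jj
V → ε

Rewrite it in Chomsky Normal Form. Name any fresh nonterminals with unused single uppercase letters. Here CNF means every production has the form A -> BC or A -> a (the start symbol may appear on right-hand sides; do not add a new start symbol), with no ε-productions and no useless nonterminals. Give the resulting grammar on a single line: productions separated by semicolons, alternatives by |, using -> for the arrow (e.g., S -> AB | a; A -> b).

Nullable: {V}; after ε-elimination: S -> jj | jVj; B -> gg | gjg; V -> jj | jBg.
No unit productions to eliminate.
TERM: introduce A -> g, C -> j and substitute in every rule of length ≥2.
BIN: B -> ACA becomes B -> AD, D -> CA; S -> CVC becomes S -> CE, E -> VC; V -> CBA becomes V -> CF, F -> BA.

S -> CC | CE; A -> g; B -> AA | AD; C -> j; D -> CA; E -> VC; F -> BA; V -> CC | CF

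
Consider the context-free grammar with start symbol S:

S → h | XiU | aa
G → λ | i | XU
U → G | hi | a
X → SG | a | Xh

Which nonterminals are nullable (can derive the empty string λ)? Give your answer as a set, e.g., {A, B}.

{G, U}

Directly nullable (have an ε-rule): {G}.
U is nullable via U -> G (every symbol on the right is already known nullable).
Not nullable: S, X — each has a terminal in every rule's right-hand side or depends on a non-nullable symbol.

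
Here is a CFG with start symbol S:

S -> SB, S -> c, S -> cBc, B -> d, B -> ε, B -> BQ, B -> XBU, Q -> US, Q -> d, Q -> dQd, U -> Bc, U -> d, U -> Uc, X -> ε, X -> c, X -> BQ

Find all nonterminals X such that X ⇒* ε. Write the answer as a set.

{B, X}

Directly nullable (have an ε-rule): {B, X}.
Not nullable: Q, S, U — each has a terminal in every rule's right-hand side or depends on a non-nullable symbol.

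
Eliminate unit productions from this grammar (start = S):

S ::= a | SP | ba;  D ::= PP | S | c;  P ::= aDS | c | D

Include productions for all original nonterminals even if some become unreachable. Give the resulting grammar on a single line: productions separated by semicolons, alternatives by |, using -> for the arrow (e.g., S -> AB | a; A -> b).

Unit productions: D->S, P->D.
Unit pairs (A ⇒* B via units): (D,S), (P,D), (P,S).
S: inherits non-unit rules of {S} → SP | a | ba.
D: inherits non-unit rules of {D, S} → PP | SP | a | ba | c.
P: inherits non-unit rules of {D, P, S} → PP | SP | a | aDS | ba | c.

S -> a | SP | ba; D -> a | c | PP | SP | ba; P -> a | c | PP | SP | ba | aDS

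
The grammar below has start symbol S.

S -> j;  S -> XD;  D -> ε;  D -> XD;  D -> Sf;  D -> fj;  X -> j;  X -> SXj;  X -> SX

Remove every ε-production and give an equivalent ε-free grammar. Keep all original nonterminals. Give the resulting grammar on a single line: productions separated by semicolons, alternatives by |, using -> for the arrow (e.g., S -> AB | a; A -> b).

Nullable set: {D}.
S -> XD: D nullable, giving X | XD.
Drop D -> ε.
D -> XD: D nullable, giving X | XD.
Unchanged (no nullable symbols): S -> j; D -> Sf; D -> fj; X -> SX; X -> SXj; X -> j.

S -> X | j | XD; D -> X | Sf | XD | fj; X -> j | SX | SXj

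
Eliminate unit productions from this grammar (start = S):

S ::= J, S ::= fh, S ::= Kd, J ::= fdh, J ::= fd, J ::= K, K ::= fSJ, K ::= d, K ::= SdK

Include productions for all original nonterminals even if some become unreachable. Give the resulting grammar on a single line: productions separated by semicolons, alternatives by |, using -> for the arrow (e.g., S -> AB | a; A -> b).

Unit productions: J->K, S->J.
Unit pairs (A ⇒* B via units): (J,K), (S,J), (S,K).
S: inherits non-unit rules of {J, K, S} → Kd | SdK | d | fSJ | fd | fdh | fh.
J: inherits non-unit rules of {J, K} → SdK | d | fSJ | fd | fdh.
K: inherits non-unit rules of {K} → SdK | d | fSJ.

S -> d | Kd | fd | fh | SdK | fSJ | fdh; J -> d | fd | SdK | fSJ | fdh; K -> d | SdK | fSJ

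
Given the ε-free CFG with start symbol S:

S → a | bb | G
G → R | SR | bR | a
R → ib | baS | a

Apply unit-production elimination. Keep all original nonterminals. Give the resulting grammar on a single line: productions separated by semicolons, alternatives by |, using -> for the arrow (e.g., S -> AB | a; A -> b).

Unit productions: G->R, S->G.
Unit pairs (A ⇒* B via units): (G,R), (S,G), (S,R).
S: inherits non-unit rules of {G, R, S} → SR | a | bR | baS | bb | ib.
G: inherits non-unit rules of {G, R} → SR | a | bR | baS | ib.
R: inherits non-unit rules of {R} → a | baS | ib.

S -> a | SR | bR | bb | ib | baS; G -> a | SR | bR | ib | baS; R -> a | ib | baS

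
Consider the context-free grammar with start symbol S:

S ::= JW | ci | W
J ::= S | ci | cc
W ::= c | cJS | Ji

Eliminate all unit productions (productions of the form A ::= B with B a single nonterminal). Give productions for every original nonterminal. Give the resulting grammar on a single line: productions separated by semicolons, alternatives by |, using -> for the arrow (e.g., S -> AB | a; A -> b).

S -> c | JW | Ji | ci | cJS; J -> c | JW | Ji | cc | ci | cJS; W -> c | Ji | cJS

Unit productions: J->S, S->W.
Unit pairs (A ⇒* B via units): (J,S), (J,W), (S,W).
S: inherits non-unit rules of {S, W} → JW | Ji | c | cJS | ci.
J: inherits non-unit rules of {J, S, W} → JW | Ji | c | cJS | cc | ci.
W: inherits non-unit rules of {W} → Ji | c | cJS.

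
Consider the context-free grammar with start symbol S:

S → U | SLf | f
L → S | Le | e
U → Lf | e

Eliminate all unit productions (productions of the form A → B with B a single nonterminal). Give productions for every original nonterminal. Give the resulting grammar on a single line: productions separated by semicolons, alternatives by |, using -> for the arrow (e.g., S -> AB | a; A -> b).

Unit productions: L->S, S->U.
Unit pairs (A ⇒* B via units): (L,S), (L,U), (S,U).
S: inherits non-unit rules of {S, U} → Lf | SLf | e | f.
L: inherits non-unit rules of {L, S, U} → Le | Lf | SLf | e | f.
U: inherits non-unit rules of {U} → Lf | e.

S -> e | f | Lf | SLf; L -> e | f | Le | Lf | SLf; U -> e | Lf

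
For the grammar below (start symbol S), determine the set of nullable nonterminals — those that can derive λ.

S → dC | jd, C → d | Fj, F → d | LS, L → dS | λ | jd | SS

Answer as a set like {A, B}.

Directly nullable (have an ε-rule): {L}.
Not nullable: C, F, S — each has a terminal in every rule's right-hand side or depends on a non-nullable symbol.

{L}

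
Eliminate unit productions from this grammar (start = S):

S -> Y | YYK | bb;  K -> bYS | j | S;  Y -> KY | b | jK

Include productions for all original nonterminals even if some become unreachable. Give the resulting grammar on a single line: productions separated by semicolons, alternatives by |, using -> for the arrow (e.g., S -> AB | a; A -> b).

S -> b | KY | bb | jK | YYK; K -> b | j | KY | bb | jK | YYK | bYS; Y -> b | KY | jK

Unit productions: K->S, S->Y.
Unit pairs (A ⇒* B via units): (K,S), (K,Y), (S,Y).
S: inherits non-unit rules of {S, Y} → KY | YYK | b | bb | jK.
K: inherits non-unit rules of {K, S, Y} → KY | YYK | b | bYS | bb | j | jK.
Y: inherits non-unit rules of {Y} → KY | b | jK.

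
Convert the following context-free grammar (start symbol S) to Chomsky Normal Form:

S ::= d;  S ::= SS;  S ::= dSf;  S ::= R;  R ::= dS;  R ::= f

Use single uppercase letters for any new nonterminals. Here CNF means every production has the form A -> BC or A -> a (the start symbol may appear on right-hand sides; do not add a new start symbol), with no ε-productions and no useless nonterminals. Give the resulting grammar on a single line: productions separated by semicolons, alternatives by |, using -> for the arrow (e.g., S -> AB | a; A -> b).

S -> d | f | AC | AS | SS; A -> d; B -> f; C -> SB

No ε-productions.
After unit-elimination: S -> d | f | SS | dS | dSf; R -> f | dS.
TERM: introduce A -> d, B -> f and substitute in every rule of length ≥2.
BIN: S -> ASB becomes S -> AC, C -> SB.
Drop unreachable/unproductive: R.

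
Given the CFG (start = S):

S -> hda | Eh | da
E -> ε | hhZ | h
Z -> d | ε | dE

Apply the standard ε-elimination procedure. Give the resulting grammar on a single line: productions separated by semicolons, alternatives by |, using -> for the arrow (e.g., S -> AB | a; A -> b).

Nullable set: {E, Z}.
S -> Eh: E nullable, giving Eh | h.
Drop E -> ε.
E -> hhZ: Z nullable, giving hh | hhZ.
Drop Z -> ε.
Z -> dE: E nullable, giving d | dE.
Unchanged (no nullable symbols): S -> da; S -> hda; E -> h; Z -> d.

S -> h | Eh | da | hda; E -> h | hh | hhZ; Z -> d | dE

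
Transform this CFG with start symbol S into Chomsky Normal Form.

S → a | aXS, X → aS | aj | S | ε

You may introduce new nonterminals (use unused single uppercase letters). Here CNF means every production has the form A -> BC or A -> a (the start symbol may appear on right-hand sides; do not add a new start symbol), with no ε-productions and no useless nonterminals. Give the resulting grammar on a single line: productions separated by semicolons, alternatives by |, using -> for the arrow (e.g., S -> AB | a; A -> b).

Nullable: {X}; after ε-elimination: S -> a | aS | aXS; X -> S | aS | aj.
After unit-elimination: S -> a | aS | aXS; X -> a | aS | aj | aXS.
TERM: introduce A -> a, B -> j and substitute in every rule of length ≥2.
BIN: S -> AXS becomes S -> AC, C -> XS; X -> AXS becomes X -> AD, D -> XS.

S -> a | AC | AS; A -> a; B -> j; C -> XS; D -> XS; X -> a | AB | AD | AS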